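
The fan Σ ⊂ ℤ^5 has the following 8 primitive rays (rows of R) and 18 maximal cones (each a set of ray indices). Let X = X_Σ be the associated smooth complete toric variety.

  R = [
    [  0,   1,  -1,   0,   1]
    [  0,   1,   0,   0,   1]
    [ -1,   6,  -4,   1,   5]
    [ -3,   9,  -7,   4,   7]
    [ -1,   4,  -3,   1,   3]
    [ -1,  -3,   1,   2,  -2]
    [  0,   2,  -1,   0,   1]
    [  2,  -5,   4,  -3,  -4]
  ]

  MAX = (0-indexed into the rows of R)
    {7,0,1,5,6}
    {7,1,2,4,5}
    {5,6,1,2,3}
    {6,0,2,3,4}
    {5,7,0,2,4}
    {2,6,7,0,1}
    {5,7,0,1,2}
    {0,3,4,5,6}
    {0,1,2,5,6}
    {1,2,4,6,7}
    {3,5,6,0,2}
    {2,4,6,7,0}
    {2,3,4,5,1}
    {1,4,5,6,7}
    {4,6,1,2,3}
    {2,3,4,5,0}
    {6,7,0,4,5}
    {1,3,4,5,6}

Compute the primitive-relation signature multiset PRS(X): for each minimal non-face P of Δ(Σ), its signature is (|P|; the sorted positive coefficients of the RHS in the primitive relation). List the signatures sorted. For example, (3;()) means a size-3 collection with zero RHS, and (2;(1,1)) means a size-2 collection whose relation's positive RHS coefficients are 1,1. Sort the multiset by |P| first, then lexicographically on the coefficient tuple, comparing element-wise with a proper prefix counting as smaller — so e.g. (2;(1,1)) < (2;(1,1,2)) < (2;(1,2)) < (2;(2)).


5 minimal non-faces of Δ(Σ) (on 8 rays):

  P={3,7}:  v_{3} + v_{7} = v_{4} ; sig = (2;(1))
  P={0,1,4}:  v_{0} + v_{1} + v_{4} = v_{2} ; sig = (3;(1))
  P={0,1,3}:  v_{0} + v_{1} + v_{3} = 2·v_{2} + v_{5} + v_{6} ; sig = (3;(1,1,2))
  P={2,5,6,7}:  v_{2} + v_{5} + v_{6} + v_{7} = 0 ; sig = (4;())
  P={2,4,5,6}:  v_{2} + v_{4} + v_{5} + v_{6} = v_{3} ; sig = (4;(1))

Hence PRS(X_Σ) =
{ (2;(1)),  (3;(1)),  (3;(1,1,2)),  (4;()),  (4;(1)) }


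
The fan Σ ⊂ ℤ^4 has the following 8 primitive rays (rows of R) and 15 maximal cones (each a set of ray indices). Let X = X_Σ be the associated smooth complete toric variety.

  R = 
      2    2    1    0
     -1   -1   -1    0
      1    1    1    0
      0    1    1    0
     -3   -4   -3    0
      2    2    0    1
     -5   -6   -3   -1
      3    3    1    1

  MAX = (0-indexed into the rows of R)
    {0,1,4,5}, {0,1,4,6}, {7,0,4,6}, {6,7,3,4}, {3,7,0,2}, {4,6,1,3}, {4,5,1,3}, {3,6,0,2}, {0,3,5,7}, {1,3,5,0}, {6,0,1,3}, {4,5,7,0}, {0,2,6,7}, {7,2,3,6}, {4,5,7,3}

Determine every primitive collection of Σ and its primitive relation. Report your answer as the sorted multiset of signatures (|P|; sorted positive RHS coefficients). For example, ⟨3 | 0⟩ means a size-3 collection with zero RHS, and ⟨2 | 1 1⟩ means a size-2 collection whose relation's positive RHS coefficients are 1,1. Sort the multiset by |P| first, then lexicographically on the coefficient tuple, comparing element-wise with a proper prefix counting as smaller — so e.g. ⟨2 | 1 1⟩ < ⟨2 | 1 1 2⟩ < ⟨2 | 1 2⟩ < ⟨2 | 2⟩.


Primitive collections (7):

  • {1,2}:  v_{1} + v_{2} = 0  ⟹  sig = ⟨2 | 0⟩
  • {1,7}:  v_{1} + v_{7} = v_{5}  ⟹  sig = ⟨2 | 1⟩
  • {2,5}:  v_{2} + v_{5} = v_{7}  ⟹  sig = ⟨2 | 1⟩
  • {5,6}:  v_{5} + v_{6} = v_{4}  ⟹  sig = ⟨2 | 1⟩
  • {2,4}:  v_{2} + v_{4} = v_{6} + v_{7}  ⟹  sig = ⟨2 | 1 1⟩
  • {0,3,4}:  v_{0} + v_{3} + v_{4} = v_{1}  ⟹  sig = ⟨3 | 1⟩
  • {0,3,6,7}:  v_{0} + v_{3} + v_{6} + v_{7} = 0  ⟹  sig = ⟨4 | 0⟩

Signatures (|P|; sorted positive RHS coefficients), sorted:
    ⟨2 | 0⟩
    ⟨2 | 1⟩
    ⟨2 | 1⟩
    ⟨2 | 1⟩
    ⟨2 | 1 1⟩
    ⟨3 | 1⟩
    ⟨4 | 0⟩


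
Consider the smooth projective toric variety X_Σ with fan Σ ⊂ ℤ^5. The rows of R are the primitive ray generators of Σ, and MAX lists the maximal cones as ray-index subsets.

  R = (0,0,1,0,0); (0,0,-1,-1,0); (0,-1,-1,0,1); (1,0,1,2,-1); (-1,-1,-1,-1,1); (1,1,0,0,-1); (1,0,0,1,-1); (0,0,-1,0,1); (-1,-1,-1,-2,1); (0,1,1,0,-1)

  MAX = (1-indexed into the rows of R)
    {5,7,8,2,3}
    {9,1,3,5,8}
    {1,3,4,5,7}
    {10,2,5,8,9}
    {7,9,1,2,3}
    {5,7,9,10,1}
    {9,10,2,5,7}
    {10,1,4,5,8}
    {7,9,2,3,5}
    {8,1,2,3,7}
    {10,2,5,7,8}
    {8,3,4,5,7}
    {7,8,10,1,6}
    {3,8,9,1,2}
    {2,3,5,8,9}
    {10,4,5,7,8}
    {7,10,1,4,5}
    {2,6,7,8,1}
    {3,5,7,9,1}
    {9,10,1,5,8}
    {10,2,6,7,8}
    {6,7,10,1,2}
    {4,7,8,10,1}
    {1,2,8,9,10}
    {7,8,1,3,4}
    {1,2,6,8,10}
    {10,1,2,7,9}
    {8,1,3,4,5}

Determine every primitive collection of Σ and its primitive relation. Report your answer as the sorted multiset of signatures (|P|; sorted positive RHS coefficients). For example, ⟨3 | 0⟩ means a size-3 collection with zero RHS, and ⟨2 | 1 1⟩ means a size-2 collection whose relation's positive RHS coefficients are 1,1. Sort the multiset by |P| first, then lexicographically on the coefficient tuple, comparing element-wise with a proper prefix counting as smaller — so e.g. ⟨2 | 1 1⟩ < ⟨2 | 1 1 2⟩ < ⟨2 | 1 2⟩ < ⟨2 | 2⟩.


11 minimal non-faces of Δ(Σ) (on 10 rays):

  P={3,10}:  v_{3} + v_{10} = 0  →  sig = ⟨2 | 0⟩
  P={2,4}:  v_{2} + v_{4} = v_{7}  →  sig = ⟨2 | 1⟩
  P={5,6}:  v_{5} + v_{6} = v_{2}  →  sig = ⟨2 | 1⟩
  P={4,9}:  v_{4} + v_{9} = v_{1} + v_{5} + v_{7}  →  sig = ⟨2 | 1 1 1⟩
  P={3,6}:  v_{3} + v_{6} = v_{1} + v_{2} + v_{7} + v_{8}  →  sig = ⟨2 | 1 1 1 1⟩
  P={4,6}:  v_{4} + v_{6} = v_{1} + 2·v_{7} + v_{8} + v_{10}  →  sig = ⟨2 | 1 1 1 2⟩
  P={6,9}:  v_{6} + v_{9} = v_{1} + 2·v_{2}  →  sig = ⟨2 | 1 2⟩
  P={1,2,5}:  v_{1} + v_{2} + v_{5} = v_{9}  →  sig = ⟨3 | 1⟩
  P={7,8,9}:  v_{7} + v_{8} + v_{9} = v_{2} + v_{3}  →  sig = ⟨3 | 1 1⟩
  P={1,5,7,8}:  v_{1} + v_{5} + v_{7} + v_{8} = v_{3}  →  sig = ⟨4 | 1⟩
  P={1,2,7,8,10}:  v_{1} + v_{2} + v_{7} + v_{8} + v_{10} = v_{6}  →  sig = ⟨5 | 1⟩

Sorted signature multiset PRS(X):
    ⟨2 | 0⟩
    ⟨2 | 1⟩
    ⟨2 | 1⟩
    ⟨2 | 1 1 1⟩
    ⟨2 | 1 1 1 1⟩
    ⟨2 | 1 1 1 2⟩
    ⟨2 | 1 2⟩
    ⟨3 | 1⟩
    ⟨3 | 1 1⟩
    ⟨4 | 1⟩
    ⟨5 | 1⟩


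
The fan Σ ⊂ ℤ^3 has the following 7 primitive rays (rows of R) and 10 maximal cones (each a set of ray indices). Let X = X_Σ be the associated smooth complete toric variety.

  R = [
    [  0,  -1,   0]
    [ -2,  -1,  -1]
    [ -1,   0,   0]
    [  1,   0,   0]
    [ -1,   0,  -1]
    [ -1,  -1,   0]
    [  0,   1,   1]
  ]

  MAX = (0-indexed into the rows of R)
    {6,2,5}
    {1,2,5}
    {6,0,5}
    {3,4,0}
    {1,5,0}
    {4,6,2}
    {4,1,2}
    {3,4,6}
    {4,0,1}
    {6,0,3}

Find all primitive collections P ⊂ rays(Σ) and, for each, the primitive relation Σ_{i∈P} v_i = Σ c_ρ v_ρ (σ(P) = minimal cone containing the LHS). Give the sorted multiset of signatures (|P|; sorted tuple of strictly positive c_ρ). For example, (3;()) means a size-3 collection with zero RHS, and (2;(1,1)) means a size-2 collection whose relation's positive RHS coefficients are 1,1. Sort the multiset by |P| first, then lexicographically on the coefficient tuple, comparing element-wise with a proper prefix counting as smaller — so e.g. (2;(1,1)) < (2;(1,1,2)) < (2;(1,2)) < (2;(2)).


7 collections generate NE(X_Σ); each relation:

  P = {2,3}:  v_{2} + v_{3} = 0 ; sig = (2;())
  P = {0,2}:  v_{0} + v_{2} = v_{5} ; sig = (2;(1))
  P = {3,5}:  v_{3} + v_{5} = v_{0} ; sig = (2;(1))
  P = {4,5}:  v_{4} + v_{5} = v_{1} ; sig = (2;(1))
  P = {1,3}:  v_{1} + v_{3} = v_{0} + v_{4} ; sig = (2;(1,1))
  P = {1,6}:  v_{1} + v_{6} = 2·v_{2} ; sig = (2;(2))
  P = {0,4,6}:  v_{0} + v_{4} + v_{6} = v_{2} ; sig = (3;(1))

Hence PRS(X_Σ) =
    |P|=2: 6 collections, coeffs (), (1), (1), (1), (1,1), (2)
    |P|=3: 1 collection, coeffs (1)


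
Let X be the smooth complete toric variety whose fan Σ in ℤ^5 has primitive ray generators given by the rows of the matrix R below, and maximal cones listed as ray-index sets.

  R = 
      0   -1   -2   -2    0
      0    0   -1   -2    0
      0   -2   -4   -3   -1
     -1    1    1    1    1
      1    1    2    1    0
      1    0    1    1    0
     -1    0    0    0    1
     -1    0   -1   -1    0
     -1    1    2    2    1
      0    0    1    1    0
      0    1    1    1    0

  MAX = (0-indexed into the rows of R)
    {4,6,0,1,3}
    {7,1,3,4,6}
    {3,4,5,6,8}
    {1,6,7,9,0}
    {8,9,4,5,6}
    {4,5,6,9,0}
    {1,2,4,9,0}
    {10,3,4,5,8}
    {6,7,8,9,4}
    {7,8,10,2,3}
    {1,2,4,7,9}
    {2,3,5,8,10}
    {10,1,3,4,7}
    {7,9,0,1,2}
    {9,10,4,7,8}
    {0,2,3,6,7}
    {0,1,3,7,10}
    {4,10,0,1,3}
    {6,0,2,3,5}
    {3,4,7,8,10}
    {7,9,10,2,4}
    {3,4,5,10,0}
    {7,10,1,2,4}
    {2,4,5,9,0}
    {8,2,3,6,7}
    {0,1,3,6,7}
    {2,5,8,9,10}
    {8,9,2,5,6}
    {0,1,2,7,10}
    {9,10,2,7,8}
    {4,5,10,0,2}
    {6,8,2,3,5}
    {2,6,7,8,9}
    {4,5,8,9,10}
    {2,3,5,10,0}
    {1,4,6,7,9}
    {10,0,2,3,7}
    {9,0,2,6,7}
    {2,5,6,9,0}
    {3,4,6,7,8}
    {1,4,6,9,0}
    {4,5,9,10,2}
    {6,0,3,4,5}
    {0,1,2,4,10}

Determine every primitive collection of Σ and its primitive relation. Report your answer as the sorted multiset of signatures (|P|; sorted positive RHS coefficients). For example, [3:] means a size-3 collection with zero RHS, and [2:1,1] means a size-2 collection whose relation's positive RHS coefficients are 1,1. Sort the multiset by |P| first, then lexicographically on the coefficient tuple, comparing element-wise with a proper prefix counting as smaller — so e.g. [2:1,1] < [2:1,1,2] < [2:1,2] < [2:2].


14 collections generate NE(X_Σ); each relation:

  {5,7}:  v_{5} + v_{7} = 0  →  sig = [2:]
  {0,8}:  v_{0} + v_{8} = v_{6}  →  sig = [2:1]
  {3,9}:  v_{3} + v_{9} = v_{8}  →  sig = [2:1]
  {6,10}:  v_{6} + v_{10} = v_{3}  →  sig = [2:1]
  {1,5}:  v_{1} + v_{5} = v_{0} + v_{4}  →  sig = [2:1,1]
  {1,8}:  v_{1} + v_{8} = v_{4} + v_{6} + v_{7}  →  sig = [2:1,1,1]
  {0,9,10}:  v_{0} + v_{9} + v_{10} = 0  →  sig = [3:]
  {2,4,8}:  v_{2} + v_{4} + v_{8} = 0  →  sig = [3:]
  {0,4,7}:  v_{0} + v_{4} + v_{7} = v_{1}  →  sig = [3:1]
  {2,4,6}:  v_{2} + v_{4} + v_{6} = v_{0}  →  sig = [3:1]
  {1,9,10}:  v_{1} + v_{9} + v_{10} = v_{4} + v_{7}  →  sig = [3:1,1]
  {2,3,4}:  v_{2} + v_{3} + v_{4} = v_{0} + v_{10}  →  sig = [3:1,1]
  {1,2,3}:  v_{1} + v_{2} + v_{3} = 2·v_{0} + v_{7} + v_{10}  →  sig = [3:1,1,2]
  {1,2,6}:  v_{1} + v_{2} + v_{6} = 2·v_{0} + v_{7}  →  sig = [3:1,2]

so the primitive-relation signature multiset is
    |P|=2: 6 collections, coeffs (), (1), (1), (1), (1,1), (1,1,1)
    |P|=3: 8 collections, coeffs (), (), (1), (1), (1,1), (1,1), (1,1,2), (1,2)


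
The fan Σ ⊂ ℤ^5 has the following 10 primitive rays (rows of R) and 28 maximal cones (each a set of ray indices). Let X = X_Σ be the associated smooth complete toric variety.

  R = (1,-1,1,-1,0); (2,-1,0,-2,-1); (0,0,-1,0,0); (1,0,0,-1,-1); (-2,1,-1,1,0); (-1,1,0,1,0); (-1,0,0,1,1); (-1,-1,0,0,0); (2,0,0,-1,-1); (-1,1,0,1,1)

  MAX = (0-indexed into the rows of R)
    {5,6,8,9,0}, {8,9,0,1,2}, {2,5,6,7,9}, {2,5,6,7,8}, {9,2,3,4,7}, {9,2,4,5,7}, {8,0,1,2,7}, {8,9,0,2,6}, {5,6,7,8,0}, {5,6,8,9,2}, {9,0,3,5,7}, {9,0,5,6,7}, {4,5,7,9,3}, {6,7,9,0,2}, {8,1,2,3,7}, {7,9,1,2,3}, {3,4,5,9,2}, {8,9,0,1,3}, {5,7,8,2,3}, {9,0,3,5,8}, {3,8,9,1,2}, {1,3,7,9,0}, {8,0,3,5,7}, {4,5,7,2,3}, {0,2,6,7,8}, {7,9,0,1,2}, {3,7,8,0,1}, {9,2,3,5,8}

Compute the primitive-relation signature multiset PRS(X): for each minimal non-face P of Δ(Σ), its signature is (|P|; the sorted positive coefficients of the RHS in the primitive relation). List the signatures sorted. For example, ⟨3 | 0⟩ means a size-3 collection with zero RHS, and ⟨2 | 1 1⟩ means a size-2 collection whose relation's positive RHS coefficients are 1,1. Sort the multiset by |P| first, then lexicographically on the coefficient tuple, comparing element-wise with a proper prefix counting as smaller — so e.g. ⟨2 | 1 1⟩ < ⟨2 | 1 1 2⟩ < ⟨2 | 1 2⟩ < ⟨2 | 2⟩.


Primitive collections (11):

  • {3,6}:  v_{3} + v_{6} = 0  →  sig = ⟨2 | 0⟩
  • {1,5}:  v_{1} + v_{5} = v_{3}  →  sig = ⟨2 | 1⟩
  • {1,6}:  v_{1} + v_{6} = v_{0} + v_{2}  →  sig = ⟨2 | 1 1⟩
  • {0,4}:  v_{0} + v_{4} = v_{3} + v_{7} + v_{9}  →  sig = ⟨2 | 1 1 1⟩
  • {4,8}:  v_{4} + v_{8} = v_{2} + v_{3} + v_{5}  →  sig = ⟨2 | 1 1 1⟩
  • {4,6}:  v_{4} + v_{6} = v_{2} + v_{5} + v_{7} + v_{9}  →  sig = ⟨2 | 1 1 1 1⟩
  • {1,4}:  v_{1} + v_{4} = v_{2} + 2·v_{3} + v_{7} + v_{9}  →  sig = ⟨2 | 1 1 1 2⟩
  • {0,2,5}:  v_{0} + v_{2} + v_{5} = 0  →  sig = ⟨3 | 0⟩
  • {7,8,9}:  v_{7} + v_{8} + v_{9} = 0  →  sig = ⟨3 | 0⟩
  • {0,2,3}:  v_{0} + v_{2} + v_{3} = v_{1}  →  sig = ⟨3 | 1⟩
  • {2,3,5,7,9}:  v_{2} + v_{3} + v_{5} + v_{7} + v_{9} = v_{4}  →  sig = ⟨5 | 1⟩

Sorted signature multiset PRS(X):
[⟨2 | 0⟩, ⟨2 | 1⟩, ⟨2 | 1 1⟩, ⟨2 | 1 1 1⟩, ⟨2 | 1 1 1⟩, ⟨2 | 1 1 1 1⟩, ⟨2 | 1 1 1 2⟩, ⟨3 | 0⟩, ⟨3 | 0⟩, ⟨3 | 1⟩, ⟨5 | 1⟩]


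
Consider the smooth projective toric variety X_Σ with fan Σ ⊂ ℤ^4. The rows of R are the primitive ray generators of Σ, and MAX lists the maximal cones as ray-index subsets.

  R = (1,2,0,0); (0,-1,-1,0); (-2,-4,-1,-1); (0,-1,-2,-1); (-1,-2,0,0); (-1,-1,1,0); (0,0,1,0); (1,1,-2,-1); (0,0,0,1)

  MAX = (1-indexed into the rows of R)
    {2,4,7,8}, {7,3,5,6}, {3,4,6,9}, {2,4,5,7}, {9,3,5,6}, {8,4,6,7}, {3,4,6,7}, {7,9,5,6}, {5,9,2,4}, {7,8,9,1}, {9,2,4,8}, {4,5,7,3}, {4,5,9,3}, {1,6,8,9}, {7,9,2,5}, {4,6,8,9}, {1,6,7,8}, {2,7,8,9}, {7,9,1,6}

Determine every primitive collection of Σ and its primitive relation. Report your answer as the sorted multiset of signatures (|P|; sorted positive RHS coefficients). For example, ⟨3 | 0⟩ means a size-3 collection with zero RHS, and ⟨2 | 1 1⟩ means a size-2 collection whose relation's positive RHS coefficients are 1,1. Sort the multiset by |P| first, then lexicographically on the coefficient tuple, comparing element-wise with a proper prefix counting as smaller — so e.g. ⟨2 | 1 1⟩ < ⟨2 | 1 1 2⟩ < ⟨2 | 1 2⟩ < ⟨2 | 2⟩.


|primitive collections| = 12. Relations:

  P = {1,5}:  v_{1} + v_{5} = 0  →  sig = ⟨2 | 0⟩
  P = {1,4}:  v_{1} + v_{4} = v_{8}  →  sig = ⟨2 | 1⟩
  P = {2,6}:  v_{2} + v_{6} = v_{5}  →  sig = ⟨2 | 1⟩
  P = {5,8}:  v_{5} + v_{8} = v_{4}  →  sig = ⟨2 | 1⟩
  P = {1,3}:  v_{1} + v_{3} = v_{4} + v_{6}  →  sig = ⟨2 | 1 1⟩
  P = {1,2}:  v_{1} + v_{2} = v_{7} + v_{8} + v_{9}  →  sig = ⟨2 | 1 1 1⟩
  P = {2,3}:  v_{2} + v_{3} = v_{4} + 2·v_{5}  →  sig = ⟨2 | 1 2⟩
  P = {3,8}:  v_{3} + v_{8} = 2·v_{4} + v_{6}  →  sig = ⟨2 | 1 2⟩
  P = {4,5,6}:  v_{4} + v_{5} + v_{6} = v_{3}  →  sig = ⟨3 | 1⟩
  P = {4,7,9}:  v_{4} + v_{7} + v_{9} = v_{2}  →  sig = ⟨3 | 1⟩
  P = {3,7,9}:  v_{3} + v_{7} + v_{9} = 2·v_{5}  →  sig = ⟨3 | 2⟩
  P = {6,7,8,9}:  v_{6} + v_{7} + v_{8} + v_{9} = 0  →  sig = ⟨4 | 0⟩

so the primitive-relation signature multiset is
    |P|=2: 8 collections, coeffs (), (1), (1), (1), (1,1), (1,1,1), (1,2), (1,2)
    |P|=3: 3 collections, coeffs (1), (1), (2)
    |P|=4: 1 collection, coeffs ()


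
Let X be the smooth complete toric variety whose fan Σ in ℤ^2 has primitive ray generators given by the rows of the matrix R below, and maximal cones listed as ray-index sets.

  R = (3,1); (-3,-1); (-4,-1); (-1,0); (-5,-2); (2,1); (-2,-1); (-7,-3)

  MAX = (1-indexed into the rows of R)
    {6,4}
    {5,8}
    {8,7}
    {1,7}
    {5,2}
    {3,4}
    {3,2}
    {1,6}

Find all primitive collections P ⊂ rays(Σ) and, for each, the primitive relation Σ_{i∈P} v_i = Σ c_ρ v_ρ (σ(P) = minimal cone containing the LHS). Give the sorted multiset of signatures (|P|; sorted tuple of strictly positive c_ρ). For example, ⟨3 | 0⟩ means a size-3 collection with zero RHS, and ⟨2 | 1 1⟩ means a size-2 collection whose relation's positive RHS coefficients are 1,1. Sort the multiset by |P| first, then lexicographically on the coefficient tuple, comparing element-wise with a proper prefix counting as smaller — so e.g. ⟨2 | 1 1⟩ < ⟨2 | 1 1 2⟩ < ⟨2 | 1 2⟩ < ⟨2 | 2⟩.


|primitive collections| = 20. Relations:

  {1,2}:  v_{1} + v_{2} = 0  ⟹  sig = ⟨2 | 0⟩
  {6,7}:  v_{6} + v_{7} = 0  ⟹  sig = ⟨2 | 0⟩
  {1,3}:  v_{1} + v_{3} = v_{4}  ⟹  sig = ⟨2 | 1⟩
  {1,4}:  v_{1} + v_{4} = v_{6}  ⟹  sig = ⟨2 | 1⟩
  {1,5}:  v_{1} + v_{5} = v_{7}  ⟹  sig = ⟨2 | 1⟩
  {2,4}:  v_{2} + v_{4} = v_{3}  ⟹  sig = ⟨2 | 1⟩
  {2,6}:  v_{2} + v_{6} = v_{4}  ⟹  sig = ⟨2 | 1⟩
  {2,7}:  v_{2} + v_{7} = v_{5}  ⟹  sig = ⟨2 | 1⟩
  {4,7}:  v_{4} + v_{7} = v_{2}  ⟹  sig = ⟨2 | 1⟩
  {5,6}:  v_{5} + v_{6} = v_{2}  ⟹  sig = ⟨2 | 1⟩
  {5,7}:  v_{5} + v_{7} = v_{8}  ⟹  sig = ⟨2 | 1⟩
  {6,8}:  v_{6} + v_{8} = v_{5}  ⟹  sig = ⟨2 | 1⟩
  {4,8}:  v_{4} + v_{8} = v_{2} + v_{5}  ⟹  sig = ⟨2 | 1 1⟩
  {3,8}:  v_{3} + v_{8} = 2·v_{2} + v_{5}  ⟹  sig = ⟨2 | 1 2⟩
  {1,8}:  v_{1} + v_{8} = 2·v_{7}  ⟹  sig = ⟨2 | 2⟩
  {2,8}:  v_{2} + v_{8} = 2·v_{5}  ⟹  sig = ⟨2 | 2⟩
  {3,6}:  v_{3} + v_{6} = 2·v_{4}  ⟹  sig = ⟨2 | 2⟩
  {3,7}:  v_{3} + v_{7} = 2·v_{2}  ⟹  sig = ⟨2 | 2⟩
  {4,5}:  v_{4} + v_{5} = 2·v_{2}  ⟹  sig = ⟨2 | 2⟩
  {3,5}:  v_{3} + v_{5} = 3·v_{2}  ⟹  sig = ⟨2 | 3⟩

so the primitive-relation signature multiset is
{ ⟨2 | 0⟩ ×2,  ⟨2 | 1⟩ ×10,  ⟨2 | 1 1⟩,  ⟨2 | 1 2⟩,  ⟨2 | 2⟩ ×5,  ⟨2 | 3⟩ }


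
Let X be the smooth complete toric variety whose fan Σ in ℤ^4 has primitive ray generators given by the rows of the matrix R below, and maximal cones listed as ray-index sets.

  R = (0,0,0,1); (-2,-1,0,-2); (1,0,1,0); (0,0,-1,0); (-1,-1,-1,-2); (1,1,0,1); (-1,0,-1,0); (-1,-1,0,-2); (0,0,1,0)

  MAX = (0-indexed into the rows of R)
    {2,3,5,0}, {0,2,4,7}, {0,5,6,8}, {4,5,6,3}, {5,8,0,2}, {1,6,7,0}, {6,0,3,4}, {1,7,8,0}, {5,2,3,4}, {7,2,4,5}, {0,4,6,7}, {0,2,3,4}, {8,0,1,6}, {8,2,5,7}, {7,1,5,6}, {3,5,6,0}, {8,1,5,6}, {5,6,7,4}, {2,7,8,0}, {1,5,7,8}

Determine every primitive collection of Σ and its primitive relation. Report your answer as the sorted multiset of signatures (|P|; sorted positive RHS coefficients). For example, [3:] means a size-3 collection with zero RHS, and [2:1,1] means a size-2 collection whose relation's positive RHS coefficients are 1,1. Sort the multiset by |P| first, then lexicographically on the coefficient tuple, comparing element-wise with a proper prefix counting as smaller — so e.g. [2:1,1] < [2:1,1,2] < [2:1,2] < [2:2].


Δ(Σ) — 9 vertices, 11 min non-faces:

  {2,6}:  v_{2} + v_{6} = 0 — sig = [2:]
  {3,8}:  v_{3} + v_{8} = 0 — sig = [2:]
  {3,7}:  v_{3} + v_{7} = v_{4} — sig = [2:1]
  {4,8}:  v_{4} + v_{8} = v_{7} — sig = [2:1]
  {1,2}:  v_{1} + v_{2} = v_{7} + v_{8} — sig = [2:1,1]
  {1,3}:  v_{1} + v_{3} = v_{6} + v_{7} — sig = [2:1,1]
  {1,4}:  v_{1} + v_{4} = v_{6} + 2·v_{7} — sig = [2:1,2]
  {0,5,7}:  v_{0} + v_{5} + v_{7} = 0 — sig = [3:]
  {0,4,5}:  v_{0} + v_{4} + v_{5} = v_{3} — sig = [3:1]
  {6,7,8}:  v_{6} + v_{7} + v_{8} = v_{1} — sig = [3:1]
  {0,1,5}:  v_{0} + v_{1} + v_{5} = v_{6} + v_{8} — sig = [3:1,1]

Signatures (|P|; sorted positive RHS coefficients), sorted:
    [2:]
    [2:]
    [2:1]
    [2:1]
    [2:1,1]
    [2:1,1]
    [2:1,2]
    [3:]
    [3:1]
    [3:1]
    [3:1,1]


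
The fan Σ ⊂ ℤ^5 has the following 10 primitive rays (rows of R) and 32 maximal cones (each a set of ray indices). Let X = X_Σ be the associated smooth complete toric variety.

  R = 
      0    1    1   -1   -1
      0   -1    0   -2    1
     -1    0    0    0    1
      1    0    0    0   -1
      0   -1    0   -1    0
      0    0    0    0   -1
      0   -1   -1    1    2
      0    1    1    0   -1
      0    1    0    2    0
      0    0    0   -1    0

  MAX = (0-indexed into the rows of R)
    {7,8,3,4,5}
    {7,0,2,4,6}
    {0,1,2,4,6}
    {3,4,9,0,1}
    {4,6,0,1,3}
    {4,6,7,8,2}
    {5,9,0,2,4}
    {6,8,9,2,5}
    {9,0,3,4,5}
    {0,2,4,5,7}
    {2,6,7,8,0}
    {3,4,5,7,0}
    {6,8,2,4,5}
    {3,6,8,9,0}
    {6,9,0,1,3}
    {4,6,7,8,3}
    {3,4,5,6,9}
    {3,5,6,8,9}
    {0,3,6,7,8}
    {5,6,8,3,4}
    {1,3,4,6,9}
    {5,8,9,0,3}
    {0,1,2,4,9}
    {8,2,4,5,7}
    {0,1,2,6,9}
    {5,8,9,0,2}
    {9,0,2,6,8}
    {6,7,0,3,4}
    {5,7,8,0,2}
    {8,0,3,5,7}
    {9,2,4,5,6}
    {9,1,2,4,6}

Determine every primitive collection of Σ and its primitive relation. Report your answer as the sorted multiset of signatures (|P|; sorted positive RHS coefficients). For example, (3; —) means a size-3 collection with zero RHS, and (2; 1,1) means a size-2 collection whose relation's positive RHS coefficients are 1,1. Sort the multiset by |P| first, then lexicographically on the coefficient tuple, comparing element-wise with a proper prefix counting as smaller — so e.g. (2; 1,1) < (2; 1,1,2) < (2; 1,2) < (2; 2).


Σ has 10 primitive collections:

  P={2,3}:  v_{2} + v_{3} = 0  so sig = (2; —)
  P={7,9}:  v_{7} + v_{9} = v_{0}  so sig = (2; 1)
  P={1,5}:  v_{1} + v_{5} = v_{4} + v_{9}  so sig = (2; 1,1)
  P={1,8}:  v_{1} + v_{8} = v_{0} + v_{6}  so sig = (2; 1,1)
  P={1,7}:  v_{1} + v_{7} = 2·v_{0} + v_{4} + v_{6}  so sig = (2; 1,1,2)
  P={0,5,6}:  v_{0} + v_{5} + v_{6} = 0  so sig = (3; —)
  P={4,8,9}:  v_{4} + v_{8} + v_{9} = 0  so sig = (3; —)
  P={0,4,8}:  v_{0} + v_{4} + v_{8} = v_{7}  so sig = (3; 1)
  P={5,6,7}:  v_{5} + v_{6} + v_{7} = v_{4} + v_{8}  so sig = (3; 1,1)
  P={0,4,6,9}:  v_{0} + v_{4} + v_{6} + v_{9} = v_{1}  so sig = (4; 1)

so the primitive-relation signature multiset is
    (2; —)
    (2; 1)
    (2; 1,1)
    (2; 1,1)
    (2; 1,1,2)
    (3; —)
    (3; —)
    (3; 1)
    (3; 1,1)
    (4; 1)


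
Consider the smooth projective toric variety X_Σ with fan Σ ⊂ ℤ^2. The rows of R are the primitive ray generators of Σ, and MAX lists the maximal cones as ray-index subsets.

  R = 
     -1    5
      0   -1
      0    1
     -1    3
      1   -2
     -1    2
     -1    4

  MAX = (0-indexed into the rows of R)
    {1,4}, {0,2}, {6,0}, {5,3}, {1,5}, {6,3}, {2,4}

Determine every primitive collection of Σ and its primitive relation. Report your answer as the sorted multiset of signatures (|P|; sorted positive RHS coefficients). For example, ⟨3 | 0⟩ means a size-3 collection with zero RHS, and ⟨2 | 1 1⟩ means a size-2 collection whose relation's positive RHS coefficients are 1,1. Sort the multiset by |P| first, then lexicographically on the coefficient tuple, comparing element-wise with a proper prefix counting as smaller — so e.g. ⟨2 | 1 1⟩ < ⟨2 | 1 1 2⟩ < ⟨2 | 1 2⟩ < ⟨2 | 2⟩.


Primitive collections (14):

  {1,2}:  v_{1} + v_{2} = 0 ; sig = ⟨2 | 0⟩
  {4,5}:  v_{4} + v_{5} = 0 ; sig = ⟨2 | 0⟩
  {0,1}:  v_{0} + v_{1} = v_{6} ; sig = ⟨2 | 1⟩
  {1,3}:  v_{1} + v_{3} = v_{5} ; sig = ⟨2 | 1⟩
  {1,6}:  v_{1} + v_{6} = v_{3} ; sig = ⟨2 | 1⟩
  {2,3}:  v_{2} + v_{3} = v_{6} ; sig = ⟨2 | 1⟩
  {2,5}:  v_{2} + v_{5} = v_{3} ; sig = ⟨2 | 1⟩
  {2,6}:  v_{2} + v_{6} = v_{0} ; sig = ⟨2 | 1⟩
  {3,4}:  v_{3} + v_{4} = v_{2} ; sig = ⟨2 | 1⟩
  {0,5}:  v_{0} + v_{5} = v_{3} + v_{6} ; sig = ⟨2 | 1 1⟩
  {0,3}:  v_{0} + v_{3} = 2·v_{6} ; sig = ⟨2 | 2⟩
  {4,6}:  v_{4} + v_{6} = 2·v_{2} ; sig = ⟨2 | 2⟩
  {5,6}:  v_{5} + v_{6} = 2·v_{3} ; sig = ⟨2 | 2⟩
  {0,4}:  v_{0} + v_{4} = 3·v_{2} ; sig = ⟨2 | 3⟩

so the primitive-relation signature multiset is
[⟨2 | 0⟩, ⟨2 | 0⟩, ⟨2 | 1⟩, ⟨2 | 1⟩, ⟨2 | 1⟩, ⟨2 | 1⟩, ⟨2 | 1⟩, ⟨2 | 1⟩, ⟨2 | 1⟩, ⟨2 | 1 1⟩, ⟨2 | 2⟩, ⟨2 | 2⟩, ⟨2 | 2⟩, ⟨2 | 3⟩]


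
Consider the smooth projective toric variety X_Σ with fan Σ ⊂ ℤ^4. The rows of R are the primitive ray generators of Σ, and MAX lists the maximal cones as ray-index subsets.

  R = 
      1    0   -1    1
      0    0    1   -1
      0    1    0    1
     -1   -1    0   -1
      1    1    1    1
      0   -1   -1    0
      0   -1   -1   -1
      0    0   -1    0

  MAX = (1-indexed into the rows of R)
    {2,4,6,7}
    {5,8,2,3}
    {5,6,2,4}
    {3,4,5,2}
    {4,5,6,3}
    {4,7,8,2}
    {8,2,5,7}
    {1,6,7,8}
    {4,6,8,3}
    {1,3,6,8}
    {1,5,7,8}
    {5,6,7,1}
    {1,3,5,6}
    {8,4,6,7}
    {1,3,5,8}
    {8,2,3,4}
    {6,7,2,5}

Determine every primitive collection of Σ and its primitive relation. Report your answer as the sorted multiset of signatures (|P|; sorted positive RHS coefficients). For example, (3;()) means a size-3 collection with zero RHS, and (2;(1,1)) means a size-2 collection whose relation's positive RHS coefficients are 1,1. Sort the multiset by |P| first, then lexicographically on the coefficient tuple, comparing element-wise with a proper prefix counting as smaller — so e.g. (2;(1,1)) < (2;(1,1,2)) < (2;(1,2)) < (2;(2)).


Minimal non-faces — 8 found among 8 rays, 17 max cones:

  P={1,4}:  v_{1} + v_{4} = v_{6}  ⇒ sig = (2;(1))
  P={3,7}:  v_{3} + v_{7} = v_{8}  ⇒ sig = (2;(1))
  P={1,2}:  v_{1} + v_{2} = v_{5} + v_{7}  ⇒ sig = (2;(1,1))
  P={2,3,6}:  v_{2} + v_{3} + v_{6} = 0  ⇒ sig = (3;())
  P={4,5,8}:  v_{4} + v_{5} + v_{8} = 0  ⇒ sig = (3;())
  P={2,6,8}:  v_{2} + v_{6} + v_{8} = v_{7}  ⇒ sig = (3;(1))
  P={5,6,8}:  v_{5} + v_{6} + v_{8} = v_{1}  ⇒ sig = (3;(1))
  P={4,5,7}:  v_{4} + v_{5} + v_{7} = v_{2} + v_{6}  ⇒ sig = (3;(1,1))

Signatures (|P|; sorted positive RHS coefficients), sorted:
[(2;(1)), (2;(1)), (2;(1,1)), (3;()), (3;()), (3;(1)), (3;(1)), (3;(1,1))]


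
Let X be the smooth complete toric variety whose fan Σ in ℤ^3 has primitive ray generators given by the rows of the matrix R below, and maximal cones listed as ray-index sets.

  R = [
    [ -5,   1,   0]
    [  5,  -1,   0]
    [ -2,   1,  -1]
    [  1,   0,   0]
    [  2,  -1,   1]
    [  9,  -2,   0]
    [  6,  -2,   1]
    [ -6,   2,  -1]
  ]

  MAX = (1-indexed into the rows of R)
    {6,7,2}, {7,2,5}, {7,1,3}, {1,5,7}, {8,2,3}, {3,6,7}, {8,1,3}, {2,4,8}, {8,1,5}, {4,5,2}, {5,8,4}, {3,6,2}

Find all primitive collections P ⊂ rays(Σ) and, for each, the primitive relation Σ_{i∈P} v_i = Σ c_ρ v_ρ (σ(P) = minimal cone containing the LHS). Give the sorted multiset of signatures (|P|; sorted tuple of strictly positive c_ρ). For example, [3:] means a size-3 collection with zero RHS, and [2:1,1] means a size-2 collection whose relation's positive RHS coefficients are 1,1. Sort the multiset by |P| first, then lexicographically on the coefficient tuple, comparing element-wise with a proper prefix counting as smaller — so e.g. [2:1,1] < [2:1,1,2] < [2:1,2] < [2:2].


12 minimal non-faces of Δ(Σ) (on 8 rays):

  {1,2}:  v_{1} + v_{2} = 0  ⟹  sig = [2:]
  {3,5}:  v_{3} + v_{5} = 0  ⟹  sig = [2:]
  {7,8}:  v_{7} + v_{8} = 0  ⟹  sig = [2:]
  {1,4}:  v_{1} + v_{4} = v_{5} + v_{8}  ⟹  sig = [2:1,1]
  {1,6}:  v_{1} + v_{6} = v_{3} + v_{7}  ⟹  sig = [2:1,1]
  {3,4}:  v_{3} + v_{4} = v_{2} + v_{8}  ⟹  sig = [2:1,1]
  {4,7}:  v_{4} + v_{7} = v_{2} + v_{5}  ⟹  sig = [2:1,1]
  {5,6}:  v_{5} + v_{6} = v_{2} + v_{7}  ⟹  sig = [2:1,1]
  {6,8}:  v_{6} + v_{8} = v_{2} + v_{3}  ⟹  sig = [2:1,1]
  {4,6}:  v_{4} + v_{6} = 2·v_{2}  ⟹  sig = [2:2]
  {2,3,7}:  v_{2} + v_{3} + v_{7} = v_{6}  ⟹  sig = [3:1]
  {2,5,8}:  v_{2} + v_{5} + v_{8} = v_{4}  ⟹  sig = [3:1]

Sorted signature multiset PRS(X):
    [2:]
    [2:]
    [2:]
    [2:1,1]
    [2:1,1]
    [2:1,1]
    [2:1,1]
    [2:1,1]
    [2:1,1]
    [2:2]
    [3:1]
    [3:1]


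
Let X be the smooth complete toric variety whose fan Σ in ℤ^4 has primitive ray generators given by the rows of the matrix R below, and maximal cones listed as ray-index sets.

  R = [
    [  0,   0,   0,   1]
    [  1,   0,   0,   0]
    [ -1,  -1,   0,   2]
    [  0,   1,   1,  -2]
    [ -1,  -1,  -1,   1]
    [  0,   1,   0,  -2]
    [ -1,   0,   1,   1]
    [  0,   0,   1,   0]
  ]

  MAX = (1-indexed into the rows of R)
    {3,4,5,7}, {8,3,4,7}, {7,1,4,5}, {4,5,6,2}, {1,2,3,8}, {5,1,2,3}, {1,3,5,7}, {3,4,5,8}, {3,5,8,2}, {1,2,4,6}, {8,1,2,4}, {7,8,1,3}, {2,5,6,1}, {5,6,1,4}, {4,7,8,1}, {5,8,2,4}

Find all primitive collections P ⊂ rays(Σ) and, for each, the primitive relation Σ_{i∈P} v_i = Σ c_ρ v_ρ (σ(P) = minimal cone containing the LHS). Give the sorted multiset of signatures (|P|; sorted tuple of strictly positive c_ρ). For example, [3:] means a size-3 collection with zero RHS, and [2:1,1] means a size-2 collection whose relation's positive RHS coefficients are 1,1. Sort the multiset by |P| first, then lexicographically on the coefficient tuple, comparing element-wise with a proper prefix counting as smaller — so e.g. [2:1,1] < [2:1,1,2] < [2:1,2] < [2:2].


Minimal non-faces — 9 found among 8 rays, 16 max cones:

  P={6,8}:  v_{6} + v_{8} = v_{4}  so sig = [2:1]
  P={2,7}:  v_{2} + v_{7} = v_{1} + v_{8}  so sig = [2:1,1]
  P={3,6}:  v_{3} + v_{6} = v_{1} + v_{4} + v_{5}  so sig = [2:1,1,1]
  P={6,7}:  v_{6} + v_{7} = 2·v_{1} + 2·v_{4} + v_{5}  so sig = [2:1,2,2]
  P={1,3,4}:  v_{1} + v_{3} + v_{4} = v_{7}  so sig = [3:1]
  P={1,5,8}:  v_{1} + v_{5} + v_{8} = v_{3}  so sig = [3:1]
  P={2,3,4}:  v_{2} + v_{3} + v_{4} = v_{8}  so sig = [3:1]
  P={5,7,8}:  v_{5} + v_{7} + v_{8} = 2·v_{3} + v_{4}  so sig = [3:1,2]
  P={1,2,4,5}:  v_{1} + v_{2} + v_{4} + v_{5} = 0  so sig = [4:]

so the primitive-relation signature multiset is
[[2:1], [2:1,1], [2:1,1,1], [2:1,2,2], [3:1], [3:1], [3:1], [3:1,2], [4:]]


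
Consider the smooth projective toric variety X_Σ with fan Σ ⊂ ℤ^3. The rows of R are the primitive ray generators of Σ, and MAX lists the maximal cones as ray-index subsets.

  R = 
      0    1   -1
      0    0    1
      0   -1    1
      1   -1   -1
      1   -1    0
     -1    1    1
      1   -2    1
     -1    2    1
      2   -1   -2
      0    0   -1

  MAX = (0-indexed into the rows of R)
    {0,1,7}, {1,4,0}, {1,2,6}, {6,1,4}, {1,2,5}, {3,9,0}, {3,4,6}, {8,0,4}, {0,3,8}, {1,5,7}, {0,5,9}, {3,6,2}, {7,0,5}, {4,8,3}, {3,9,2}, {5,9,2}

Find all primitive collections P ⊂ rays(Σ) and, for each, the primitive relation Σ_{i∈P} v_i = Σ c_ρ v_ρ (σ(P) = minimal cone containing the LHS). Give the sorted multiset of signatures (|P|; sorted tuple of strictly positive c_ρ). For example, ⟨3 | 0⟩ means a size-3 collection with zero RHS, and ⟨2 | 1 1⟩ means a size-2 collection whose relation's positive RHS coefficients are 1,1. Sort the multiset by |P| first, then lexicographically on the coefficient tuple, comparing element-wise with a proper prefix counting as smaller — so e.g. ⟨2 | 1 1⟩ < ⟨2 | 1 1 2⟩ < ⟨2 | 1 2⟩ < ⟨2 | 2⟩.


23 collections generate NE(X_Σ); each relation:

  P={0,2}:  v_{0} + v_{2} = 0  ⟹  sig = ⟨2 | 0⟩
  P={1,9}:  v_{1} + v_{9} = 0  ⟹  sig = ⟨2 | 0⟩
  P={3,5}:  v_{3} + v_{5} = 0  ⟹  sig = ⟨2 | 0⟩
  P={0,6}:  v_{0} + v_{6} = v_{4}  ⟹  sig = ⟨2 | 1⟩
  P={1,3}:  v_{1} + v_{3} = v_{4}  ⟹  sig = ⟨2 | 1⟩
  P={2,4}:  v_{2} + v_{4} = v_{6}  ⟹  sig = ⟨2 | 1⟩
  P={4,5}:  v_{4} + v_{5} = v_{1}  ⟹  sig = ⟨2 | 1⟩
  P={4,9}:  v_{4} + v_{9} = v_{3}  ⟹  sig = ⟨2 | 1⟩
  P={2,7}:  v_{2} + v_{7} = v_{1} + v_{5}  ⟹  sig = ⟨2 | 1 1⟩
  P={2,8}:  v_{2} + v_{8} = v_{3} + v_{4}  ⟹  sig = ⟨2 | 1 1⟩
  P={3,7}:  v_{3} + v_{7} = v_{0} + v_{1}  ⟹  sig = ⟨2 | 1 1⟩
  P={5,6}:  v_{5} + v_{6} = v_{1} + v_{2}  ⟹  sig = ⟨2 | 1 1⟩
  P={5,8}:  v_{5} + v_{8} = v_{0} + v_{4}  ⟹  sig = ⟨2 | 1 1⟩
  P={6,9}:  v_{6} + v_{9} = v_{2} + v_{3}  ⟹  sig = ⟨2 | 1 1⟩
  P={7,9}:  v_{7} + v_{9} = v_{0} + v_{5}  ⟹  sig = ⟨2 | 1 1⟩
  P={7,8}:  v_{7} + v_{8} = 2·v_{0} + v_{1} + v_{4}  ⟹  sig = ⟨2 | 1 1 2⟩
  P={1,8}:  v_{1} + v_{8} = v_{0} + 2·v_{4}  ⟹  sig = ⟨2 | 1 2⟩
  P={4,7}:  v_{4} + v_{7} = v_{0} + 2·v_{1}  ⟹  sig = ⟨2 | 1 2⟩
  P={6,8}:  v_{6} + v_{8} = v_{3} + 2·v_{4}  ⟹  sig = ⟨2 | 1 2⟩
  P={8,9}:  v_{8} + v_{9} = v_{0} + 2·v_{3}  ⟹  sig = ⟨2 | 1 2⟩
  P={6,7}:  v_{6} + v_{7} = 2·v_{1}  ⟹  sig = ⟨2 | 2⟩
  P={0,1,5}:  v_{0} + v_{1} + v_{5} = v_{7}  ⟹  sig = ⟨3 | 1⟩
  P={0,3,4}:  v_{0} + v_{3} + v_{4} = v_{8}  ⟹  sig = ⟨3 | 1⟩

Signatures (|P|; sorted positive RHS coefficients), sorted:
{ ⟨2 | 0⟩ ×3,  ⟨2 | 1⟩ ×5,  ⟨2 | 1 1⟩ ×7,  ⟨2 | 1 1 2⟩,  ⟨2 | 1 2⟩ ×4,  ⟨2 | 2⟩,  ⟨3 | 1⟩ ×2 }


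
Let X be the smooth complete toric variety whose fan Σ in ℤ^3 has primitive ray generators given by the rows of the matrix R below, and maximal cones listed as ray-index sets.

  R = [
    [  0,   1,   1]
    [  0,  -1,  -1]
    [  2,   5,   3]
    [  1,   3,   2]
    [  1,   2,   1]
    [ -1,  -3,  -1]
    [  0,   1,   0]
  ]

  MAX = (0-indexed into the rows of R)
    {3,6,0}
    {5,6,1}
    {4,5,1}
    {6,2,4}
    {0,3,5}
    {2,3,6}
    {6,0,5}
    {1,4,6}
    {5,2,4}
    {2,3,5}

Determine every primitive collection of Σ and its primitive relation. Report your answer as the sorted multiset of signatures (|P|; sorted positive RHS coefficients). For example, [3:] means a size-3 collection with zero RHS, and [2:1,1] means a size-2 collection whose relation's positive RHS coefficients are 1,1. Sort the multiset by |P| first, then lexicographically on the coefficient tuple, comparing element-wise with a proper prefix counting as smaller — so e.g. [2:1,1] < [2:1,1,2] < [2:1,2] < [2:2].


Primitive collections (9):

  • {0,1}:  v_{0} + v_{1} = 0 ; sig = [2:]
  • {0,4}:  v_{0} + v_{4} = v_{3} ; sig = [2:1]
  • {1,3}:  v_{1} + v_{3} = v_{4} ; sig = [2:1]
  • {3,4}:  v_{3} + v_{4} = v_{2} ; sig = [2:1]
  • {0,2}:  v_{0} + v_{2} = 2·v_{3} ; sig = [2:2]
  • {1,2}:  v_{1} + v_{2} = 2·v_{4} ; sig = [2:2]
  • {4,5,6}:  v_{4} + v_{5} + v_{6} = 0 ; sig = [3:]
  • {2,5,6}:  v_{2} + v_{5} + v_{6} = v_{3} ; sig = [3:1]
  • {3,5,6}:  v_{3} + v_{5} + v_{6} = v_{0} ; sig = [3:1]

Sorted signature multiset PRS(X):
{ [2:],  [2:1] ×3,  [2:2] ×2,  [3:],  [3:1] ×2 }


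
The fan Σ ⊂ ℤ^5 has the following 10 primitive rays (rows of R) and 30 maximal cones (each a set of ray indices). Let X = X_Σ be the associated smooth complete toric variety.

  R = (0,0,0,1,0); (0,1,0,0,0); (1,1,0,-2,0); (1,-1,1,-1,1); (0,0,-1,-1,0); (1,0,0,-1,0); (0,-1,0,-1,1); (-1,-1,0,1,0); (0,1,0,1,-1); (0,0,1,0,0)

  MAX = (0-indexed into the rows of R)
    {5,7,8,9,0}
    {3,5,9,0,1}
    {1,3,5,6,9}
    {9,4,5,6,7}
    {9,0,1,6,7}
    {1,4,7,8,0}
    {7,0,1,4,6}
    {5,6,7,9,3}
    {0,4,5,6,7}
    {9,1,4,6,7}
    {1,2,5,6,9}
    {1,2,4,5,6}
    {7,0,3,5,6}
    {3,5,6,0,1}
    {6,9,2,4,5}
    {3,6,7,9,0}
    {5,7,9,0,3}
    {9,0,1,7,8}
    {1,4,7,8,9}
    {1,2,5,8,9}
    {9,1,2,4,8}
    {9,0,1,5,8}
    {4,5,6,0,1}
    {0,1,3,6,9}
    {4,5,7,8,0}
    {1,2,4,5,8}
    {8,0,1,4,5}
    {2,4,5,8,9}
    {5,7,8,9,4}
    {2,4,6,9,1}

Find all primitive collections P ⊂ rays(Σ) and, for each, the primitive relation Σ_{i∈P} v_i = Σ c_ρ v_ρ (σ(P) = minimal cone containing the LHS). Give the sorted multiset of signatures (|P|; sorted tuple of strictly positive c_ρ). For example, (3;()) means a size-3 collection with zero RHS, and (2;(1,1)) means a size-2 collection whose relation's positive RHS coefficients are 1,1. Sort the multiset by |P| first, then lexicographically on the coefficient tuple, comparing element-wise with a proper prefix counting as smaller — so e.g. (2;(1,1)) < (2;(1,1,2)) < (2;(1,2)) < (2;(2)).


Σ has 11 primitive collections:

  • {6,8}:  v_{6} + v_{8} = 0 ; sig = (2;())
  • {0,2}:  v_{0} + v_{2} = v_{1} + v_{5} ; sig = (2;(1,1))
  • {2,7}:  v_{2} + v_{7} = v_{4} + v_{9} ; sig = (2;(1,1))
  • {3,4}:  v_{3} + v_{4} = v_{5} + v_{6} ; sig = (2;(1,1))
  • {3,8}:  v_{3} + v_{8} = v_{0} + v_{5} + v_{9} ; sig = (2;(1,1,1))
  • {2,3}:  v_{2} + v_{3} = v_{1} + 2·v_{5} + v_{6} + v_{9} ; sig = (2;(1,1,1,2))
  • {0,4,9}:  v_{0} + v_{4} + v_{9} = 0 ; sig = (3;())
  • {1,5,7}:  v_{1} + v_{5} + v_{7} = 0 ; sig = (3;())
  • {1,3,7}:  v_{1} + v_{3} + v_{7} = v_{0} + v_{6} + v_{9} ; sig = (3;(1,1,1))
  • {0,5,6,9}:  v_{0} + v_{5} + v_{6} + v_{9} = v_{3} ; sig = (4;(1))
  • {1,4,5,9}:  v_{1} + v_{4} + v_{5} + v_{9} = v_{2} ; sig = (4;(1))

Signatures (|P|; sorted positive RHS coefficients), sorted:
    |P|=2: 6 collections, coeffs (), (1,1), (1,1), (1,1), (1,1,1), (1,1,1,2)
    |P|=3: 3 collections, coeffs (), (), (1,1,1)
    |P|=4: 2 collections, coeffs (1), (1)


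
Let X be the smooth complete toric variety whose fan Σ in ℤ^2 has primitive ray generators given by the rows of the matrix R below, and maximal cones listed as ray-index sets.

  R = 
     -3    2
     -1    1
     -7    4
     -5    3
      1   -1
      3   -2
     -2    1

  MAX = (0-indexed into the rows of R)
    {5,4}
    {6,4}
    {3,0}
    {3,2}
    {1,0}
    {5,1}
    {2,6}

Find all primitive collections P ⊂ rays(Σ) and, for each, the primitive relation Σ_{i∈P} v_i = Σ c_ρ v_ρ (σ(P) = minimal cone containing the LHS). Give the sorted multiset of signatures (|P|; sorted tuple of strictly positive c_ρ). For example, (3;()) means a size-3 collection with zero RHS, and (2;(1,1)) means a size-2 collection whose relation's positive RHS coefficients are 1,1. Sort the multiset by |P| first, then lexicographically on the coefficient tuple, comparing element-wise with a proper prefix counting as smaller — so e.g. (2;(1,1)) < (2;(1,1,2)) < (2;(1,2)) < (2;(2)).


Primitive collections (14):

  P={0,5}:  v_{0} + v_{5} = 0 ; sig = (2;())
  P={1,4}:  v_{1} + v_{4} = 0 ; sig = (2;())
  P={0,4}:  v_{0} + v_{4} = v_{6} ; sig = (2;(1))
  P={0,6}:  v_{0} + v_{6} = v_{3} ; sig = (2;(1))
  P={1,6}:  v_{1} + v_{6} = v_{0} ; sig = (2;(1))
  P={3,5}:  v_{3} + v_{5} = v_{6} ; sig = (2;(1))
  P={3,6}:  v_{3} + v_{6} = v_{2} ; sig = (2;(1))
  P={5,6}:  v_{5} + v_{6} = v_{4} ; sig = (2;(1))
  P={1,2}:  v_{1} + v_{2} = v_{0} + v_{3} ; sig = (2;(1,1))
  P={0,2}:  v_{0} + v_{2} = 2·v_{3} ; sig = (2;(2))
  P={1,3}:  v_{1} + v_{3} = 2·v_{0} ; sig = (2;(2))
  P={2,5}:  v_{2} + v_{5} = 2·v_{6} ; sig = (2;(2))
  P={3,4}:  v_{3} + v_{4} = 2·v_{6} ; sig = (2;(2))
  P={2,4}:  v_{2} + v_{4} = 3·v_{6} ; sig = (2;(3))

Hence PRS(X_Σ) =
{ (2;()) ×2,  (2;(1)) ×6,  (2;(1,1)),  (2;(2)) ×4,  (2;(3)) }


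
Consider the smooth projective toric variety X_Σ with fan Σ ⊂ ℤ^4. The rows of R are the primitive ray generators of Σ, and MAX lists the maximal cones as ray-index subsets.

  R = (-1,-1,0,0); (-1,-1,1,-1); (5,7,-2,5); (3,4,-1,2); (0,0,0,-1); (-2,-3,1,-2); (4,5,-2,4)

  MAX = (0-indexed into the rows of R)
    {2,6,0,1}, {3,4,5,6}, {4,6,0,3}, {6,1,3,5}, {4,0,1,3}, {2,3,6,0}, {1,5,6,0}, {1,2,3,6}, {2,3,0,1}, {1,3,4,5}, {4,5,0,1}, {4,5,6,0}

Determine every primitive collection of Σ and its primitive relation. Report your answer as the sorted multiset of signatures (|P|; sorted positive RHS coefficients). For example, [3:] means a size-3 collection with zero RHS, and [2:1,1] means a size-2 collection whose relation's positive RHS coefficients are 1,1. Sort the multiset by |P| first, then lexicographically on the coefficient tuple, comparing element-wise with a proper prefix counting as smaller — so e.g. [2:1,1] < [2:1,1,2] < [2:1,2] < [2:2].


5 collections generate NE(X_Σ); each relation:

  {2,5}:  v_{2} + v_{5} = v_{1} + v_{6}  ⟹  sig = [2:1,1]
  {2,4}:  v_{2} + v_{4} = v_{0} + 2·v_{3}  ⟹  sig = [2:1,2]
  {0,3,5}:  v_{0} + v_{3} + v_{5} = 0  ⟹  sig = [3:]
  {1,4,6}:  v_{1} + v_{4} + v_{6} = v_{3}  ⟹  sig = [3:1]
  {0,1,3,6}:  v_{0} + v_{1} + v_{3} + v_{6} = v_{2}  ⟹  sig = [4:1]

Hence PRS(X_Σ) =
    |P|=2: 2 collections, coeffs (1,1), (1,2)
    |P|=3: 2 collections, coeffs (), (1)
    |P|=4: 1 collection, coeffs (1)


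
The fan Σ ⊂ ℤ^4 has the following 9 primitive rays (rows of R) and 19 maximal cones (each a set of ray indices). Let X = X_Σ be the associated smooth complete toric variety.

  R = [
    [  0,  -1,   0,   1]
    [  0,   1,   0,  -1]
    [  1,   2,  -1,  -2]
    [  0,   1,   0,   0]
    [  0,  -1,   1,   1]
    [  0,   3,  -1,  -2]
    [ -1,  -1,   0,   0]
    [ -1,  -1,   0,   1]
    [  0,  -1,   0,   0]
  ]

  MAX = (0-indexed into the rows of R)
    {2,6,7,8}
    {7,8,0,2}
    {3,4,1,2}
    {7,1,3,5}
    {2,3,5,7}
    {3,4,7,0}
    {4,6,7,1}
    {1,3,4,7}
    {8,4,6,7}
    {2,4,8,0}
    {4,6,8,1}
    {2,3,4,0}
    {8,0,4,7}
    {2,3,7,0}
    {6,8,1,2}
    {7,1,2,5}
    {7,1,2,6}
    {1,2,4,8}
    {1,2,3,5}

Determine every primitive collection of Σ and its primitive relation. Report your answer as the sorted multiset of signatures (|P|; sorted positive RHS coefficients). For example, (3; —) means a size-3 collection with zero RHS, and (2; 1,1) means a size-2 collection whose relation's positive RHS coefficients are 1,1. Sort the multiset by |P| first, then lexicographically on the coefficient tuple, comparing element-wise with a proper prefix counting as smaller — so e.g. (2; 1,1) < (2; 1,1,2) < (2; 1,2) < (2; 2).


12 collections generate NE(X_Σ); each relation:

  • {0,1}:  v_{0} + v_{1} = 0 ; sig = (2; —)
  • {3,8}:  v_{3} + v_{8} = 0 ; sig = (2; —)
  • {0,6}:  v_{0} + v_{6} = v_{7} + v_{8} ; sig = (2; 1,1)
  • {3,6}:  v_{3} + v_{6} = v_{1} + v_{7} ; sig = (2; 1,1)
  • {4,5}:  v_{4} + v_{5} = v_{1} + v_{3} ; sig = (2; 1,1)
  • {0,5}:  v_{0} + v_{5} = v_{2} + v_{3} + v_{7} ; sig = (2; 1,1,1)
  • {5,8}:  v_{5} + v_{8} = v_{1} + v_{2} + v_{7} ; sig = (2; 1,1,1)
  • {5,6}:  v_{5} + v_{6} = 2·v_{1} + v_{2} + 2·v_{7} ; sig = (2; 1,2,2)
  • {2,4,7}:  v_{2} + v_{4} + v_{7} = 0 ; sig = (3; —)
  • {1,7,8}:  v_{1} + v_{7} + v_{8} = v_{6} ; sig = (3; 1)
  • {2,4,6}:  v_{2} + v_{4} + v_{6} = v_{1} + v_{8} ; sig = (3; 1,1)
  • {1,2,3,7}:  v_{1} + v_{2} + v_{3} + v_{7} = v_{5} ; sig = (4; 1)

Signatures (|P|; sorted positive RHS coefficients), sorted:
    (2; —)
    (2; —)
    (2; 1,1)
    (2; 1,1)
    (2; 1,1)
    (2; 1,1,1)
    (2; 1,1,1)
    (2; 1,2,2)
    (3; —)
    (3; 1)
    (3; 1,1)
    (4; 1)
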